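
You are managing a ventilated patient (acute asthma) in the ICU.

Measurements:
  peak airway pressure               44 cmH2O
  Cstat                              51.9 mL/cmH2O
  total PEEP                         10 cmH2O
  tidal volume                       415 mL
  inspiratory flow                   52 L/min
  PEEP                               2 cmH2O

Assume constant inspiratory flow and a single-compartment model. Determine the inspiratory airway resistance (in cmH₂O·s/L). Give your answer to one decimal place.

Flow: 52 L/min ÷ 60 = 0.8667 L/s.
Total PEEP = 10 cmH2O (set 2 + intrinsic 8); this is the baseline alveolar pressure.
Equation of motion (constant flow): PIP = Vt/C + R·V̇ + PEEP.
R·V̇ = PIP − Vt/C − PEEP = 44 − 415/51.9 − 10 = 44 − 7.996 − 10 = 26.004 cmH2O.
R = 26.004 / 0.8667 = 30.003 cmH2O·s/L.

30.0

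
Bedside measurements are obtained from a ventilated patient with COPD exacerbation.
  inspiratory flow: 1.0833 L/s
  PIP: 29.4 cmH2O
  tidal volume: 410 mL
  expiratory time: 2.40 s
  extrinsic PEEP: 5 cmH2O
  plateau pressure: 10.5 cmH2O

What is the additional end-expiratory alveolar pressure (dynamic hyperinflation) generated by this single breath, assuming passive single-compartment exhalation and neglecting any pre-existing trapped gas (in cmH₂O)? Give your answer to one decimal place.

R = (PIP − Pplat)/V̇ = (29.4 − 10.5) / 1.0833 = 18.9/1.0833 = 17.447 cmH2O·s/L.
C = Vt/(Pplat − PEEP) = 410.0 / (10.5 − 5) = 410.0/5.5 = 74.545 mL/cmH2O.
τ = R × C = 17.447 × 0.07455 L/cmH2O = 1.301 s.
Fraction remaining = e^(−Te/τ) = e^(−2.40/1.301) = 0.1581; trapped volume = 410.0 × 0.1581 = 64.821 mL.
Additional alveolar pressure from trapping ≈ V_trapped / C = 64.821 / 74.545 = 0.8696 cmH2O.

0.9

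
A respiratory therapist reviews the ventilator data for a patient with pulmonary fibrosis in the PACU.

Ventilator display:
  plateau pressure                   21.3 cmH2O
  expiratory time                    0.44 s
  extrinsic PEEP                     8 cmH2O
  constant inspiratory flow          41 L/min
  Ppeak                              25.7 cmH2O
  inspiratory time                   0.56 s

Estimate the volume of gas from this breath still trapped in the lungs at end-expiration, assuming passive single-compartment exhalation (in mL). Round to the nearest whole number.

Flow: 41 L/min ÷ 60 = 0.6833 L/s.
Vt = flow × Ti = 0.6833 L/s × 0.56 s × 1000 mL/L = 382.65 mL.
R = (PIP − Pplat)/V̇ = (25.7 − 21.3) / 0.6833 = 4.4/0.6833 = 6.439 cmH2O·s/L.
C = Vt/(Pplat − PEEP) = 382.65 / (21.3 − 8) = 382.65/13.3 = 28.771 mL/cmH2O.
τ = R × C = 6.439 × 0.02877 L/cmH2O = 0.1853 s.
Fraction remaining = e^(−Te/τ) = e^(−0.44/0.1853) = 0.09306.
Trapped volume = 382.65 × 0.09306 = 35.609 mL.

36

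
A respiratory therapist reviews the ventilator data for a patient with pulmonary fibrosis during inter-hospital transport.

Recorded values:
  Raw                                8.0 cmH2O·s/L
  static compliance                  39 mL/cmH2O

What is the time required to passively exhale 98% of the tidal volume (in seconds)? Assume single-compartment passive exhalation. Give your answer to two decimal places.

1.22

τ = R × C = 8.0 × 39 mL/cmH2O = 8.0 × 0.039 L/cmH2O = 0.312 s.
Exhaled fraction f = 1 − e^(−t/τ) → t = −τ·ln(1 − f) = −0.312·ln(0.02) = 1.221 s.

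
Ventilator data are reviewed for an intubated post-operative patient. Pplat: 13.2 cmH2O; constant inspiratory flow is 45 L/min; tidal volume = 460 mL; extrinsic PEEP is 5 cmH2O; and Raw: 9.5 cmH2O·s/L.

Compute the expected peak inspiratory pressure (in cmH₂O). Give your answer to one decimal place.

20.3

Flow: 45 L/min ÷ 60 = 0.75 L/s.
PIP = Pplat + Raw × flow = 13.2 + 9.5 × 0.75 = 13.2 + 7.125 = 20.325 cmH2O.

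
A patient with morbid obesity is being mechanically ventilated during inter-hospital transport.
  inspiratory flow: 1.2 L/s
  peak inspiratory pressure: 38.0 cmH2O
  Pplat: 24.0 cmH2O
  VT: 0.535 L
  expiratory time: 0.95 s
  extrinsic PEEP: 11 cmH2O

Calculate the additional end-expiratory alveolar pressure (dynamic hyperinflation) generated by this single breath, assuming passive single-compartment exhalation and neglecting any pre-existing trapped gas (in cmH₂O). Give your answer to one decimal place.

R = (PIP − Pplat)/V̇ = (38.0 − 24.0) / 1.2 = 14.0/1.2 = 11.667 cmH2O·s/L.
C = Vt/(Pplat − PEEP) = 535.0 / (24.0 − 11) = 535.0/13.0 = 41.154 mL/cmH2O.
τ = R × C = 11.667 × 0.04115 L/cmH2O = 0.4801 s.
Fraction remaining = e^(−Te/τ) = e^(−0.95/0.4801) = 0.1382; trapped volume = 535.0 × 0.1382 = 73.937 mL.
Additional alveolar pressure from trapping ≈ V_trapped / C = 73.937 / 41.154 = 1.797 cmH2O.

1.8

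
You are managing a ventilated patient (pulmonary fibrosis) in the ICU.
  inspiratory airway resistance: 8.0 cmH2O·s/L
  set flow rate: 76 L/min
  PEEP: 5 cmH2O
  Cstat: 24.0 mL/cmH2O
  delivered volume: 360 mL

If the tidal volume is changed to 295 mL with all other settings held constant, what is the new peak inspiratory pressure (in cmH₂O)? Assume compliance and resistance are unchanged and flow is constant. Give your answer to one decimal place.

27.4

Flow: 76 L/min ÷ 60 = 1.2667 L/s.
PIP = Vt/C + R·V̇ + PEEP (constant-flow equation of motion).
Only the elastic term changes: ΔPIP = ΔVt / C = (295 − 360) / 24.0 = -2.708 cmH2O.
Original PIP = 360/24.0 + 8.0×1.2667 + 5 = 30.134 cmH2O; new PIP = 30.134 + (-2.708) = 27.426 cmH2O.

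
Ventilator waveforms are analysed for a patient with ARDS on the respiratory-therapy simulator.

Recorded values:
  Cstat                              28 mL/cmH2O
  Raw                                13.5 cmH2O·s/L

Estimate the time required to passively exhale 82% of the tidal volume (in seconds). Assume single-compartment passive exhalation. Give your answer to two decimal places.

0.65

τ = R × C = 13.5 × 28 mL/cmH2O = 13.5 × 0.028 L/cmH2O = 0.378 s.
Exhaled fraction f = 1 − e^(−t/τ) → t = −τ·ln(1 − f) = −0.378·ln(0.18) = 0.6482 s.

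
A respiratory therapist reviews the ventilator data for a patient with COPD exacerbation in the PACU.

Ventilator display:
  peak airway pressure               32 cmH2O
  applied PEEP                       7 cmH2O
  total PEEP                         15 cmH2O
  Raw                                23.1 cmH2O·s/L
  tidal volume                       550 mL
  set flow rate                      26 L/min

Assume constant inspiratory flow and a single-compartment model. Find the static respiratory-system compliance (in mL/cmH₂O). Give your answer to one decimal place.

Flow: 26 L/min ÷ 60 = 0.4333 L/s.
Total PEEP = 15 cmH2O (set 7 + intrinsic 8); this is the baseline alveolar pressure.
Equation of motion (constant flow): PIP = Vt/C + R·V̇ + PEEP.
Vt/C = PIP − R·V̇ − PEEP = 32 − 23.1×0.4333 − 15 = 32 − 10.009 − 15 = 6.991 cmH2O.
C = Vt / 6.991 = 550 / 6.991 = 78.673 mL/cmH2O.

78.7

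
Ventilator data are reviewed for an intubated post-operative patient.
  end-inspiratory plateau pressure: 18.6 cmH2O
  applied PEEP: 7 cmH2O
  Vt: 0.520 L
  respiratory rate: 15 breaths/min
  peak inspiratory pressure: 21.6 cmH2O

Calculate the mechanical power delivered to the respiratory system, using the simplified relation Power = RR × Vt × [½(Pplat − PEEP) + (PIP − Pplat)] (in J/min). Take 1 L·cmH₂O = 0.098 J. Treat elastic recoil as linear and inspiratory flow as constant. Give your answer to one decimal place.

6.7

Per-breath work = Vt × [½(Pplat−PEEP) + (PIP−Pplat)] = 0.520 × [0.5×11.6 + 3.0] = 0.520 × 8.8 = 4.576 L·cmH2O.
Power = 15 × 4.576 = 68.64 L·cmH2O/min.
× 0.098 J/(L·cmH2O) → 6.727 J/min.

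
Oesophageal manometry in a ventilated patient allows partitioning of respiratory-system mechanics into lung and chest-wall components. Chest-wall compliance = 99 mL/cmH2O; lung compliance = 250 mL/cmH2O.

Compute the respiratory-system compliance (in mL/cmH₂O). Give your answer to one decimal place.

Lung and chest wall are elastances in series: 1/Crs = 1/CL + 1/Ccw.
1/Crs = 1/250 + 1/99 = 0.0141.
Crs = 70.922 mL/cmH2O.

70.9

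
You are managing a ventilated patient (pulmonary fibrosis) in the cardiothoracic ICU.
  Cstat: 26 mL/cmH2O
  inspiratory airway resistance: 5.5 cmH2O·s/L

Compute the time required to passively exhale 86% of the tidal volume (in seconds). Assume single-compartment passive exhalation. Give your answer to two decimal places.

0.28

τ = R × C = 5.5 × 26 mL/cmH2O = 5.5 × 0.026 L/cmH2O = 0.143 s.
Exhaled fraction f = 1 − e^(−t/τ) → t = −τ·ln(1 − f) = −0.143·ln(0.14) = 0.2812 s.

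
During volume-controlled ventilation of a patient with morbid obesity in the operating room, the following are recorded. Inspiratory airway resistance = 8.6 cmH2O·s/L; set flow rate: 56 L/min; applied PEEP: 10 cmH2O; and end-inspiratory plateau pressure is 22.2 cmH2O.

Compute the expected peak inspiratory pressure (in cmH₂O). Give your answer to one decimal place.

30.2

Flow: 56 L/min ÷ 60 = 0.9333 L/s.
PIP = Pplat + Raw × flow = 22.2 + 8.6 × 0.9333 = 22.2 + 8.026 = 30.226 cmH2O.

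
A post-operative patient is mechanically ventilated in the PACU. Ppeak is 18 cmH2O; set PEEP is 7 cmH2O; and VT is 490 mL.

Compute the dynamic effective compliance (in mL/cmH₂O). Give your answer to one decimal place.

Dynamic compliance = Vt / (PIP − PEEP) = 490 / (18 − 7) = 490 / 11.0 = 44.545 mL/cmH2O.

44.5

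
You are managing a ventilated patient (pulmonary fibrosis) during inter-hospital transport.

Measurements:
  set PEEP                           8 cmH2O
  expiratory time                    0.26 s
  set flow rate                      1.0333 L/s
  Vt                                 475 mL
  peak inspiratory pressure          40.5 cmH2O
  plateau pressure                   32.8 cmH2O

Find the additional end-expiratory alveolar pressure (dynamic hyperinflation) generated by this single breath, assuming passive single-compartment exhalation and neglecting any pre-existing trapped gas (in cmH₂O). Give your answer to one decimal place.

R = (PIP − Pplat)/V̇ = (40.5 − 32.8) / 1.0333 = 7.7/1.0333 = 7.452 cmH2O·s/L.
C = Vt/(Pplat − PEEP) = 475.0 / (32.8 − 8) = 475.0/24.8 = 19.153 mL/cmH2O.
τ = R × C = 7.452 × 0.01915 L/cmH2O = 0.1427 s.
Fraction remaining = e^(−Te/τ) = e^(−0.26/0.1427) = 0.1617; trapped volume = 475.0 × 0.1617 = 76.808 mL.
Additional alveolar pressure from trapping ≈ V_trapped / C = 76.808 / 19.153 = 4.01 cmH2O.

4.0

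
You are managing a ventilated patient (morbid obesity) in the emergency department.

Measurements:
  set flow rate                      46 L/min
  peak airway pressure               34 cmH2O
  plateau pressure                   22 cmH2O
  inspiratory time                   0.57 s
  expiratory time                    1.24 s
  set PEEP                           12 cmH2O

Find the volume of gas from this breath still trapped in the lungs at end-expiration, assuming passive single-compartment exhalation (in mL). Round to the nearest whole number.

71

Flow: 46 L/min ÷ 60 = 0.7667 L/s.
Vt = flow × Ti = 0.7667 L/s × 0.57 s × 1000 mL/L = 437.02 mL.
R = (PIP − Pplat)/V̇ = (34 − 22) / 0.7667 = 12.0/0.7667 = 15.651 cmH2O·s/L.
C = Vt/(Pplat − PEEP) = 437.02 / (22 − 12) = 437.02/10.0 = 43.702 mL/cmH2O.
τ = R × C = 15.651 × 0.0437 L/cmH2O = 0.6839 s.
Fraction remaining = e^(−Te/τ) = e^(−1.24/0.6839) = 0.1631.
Trapped volume = 437.02 × 0.1631 = 71.278 mL.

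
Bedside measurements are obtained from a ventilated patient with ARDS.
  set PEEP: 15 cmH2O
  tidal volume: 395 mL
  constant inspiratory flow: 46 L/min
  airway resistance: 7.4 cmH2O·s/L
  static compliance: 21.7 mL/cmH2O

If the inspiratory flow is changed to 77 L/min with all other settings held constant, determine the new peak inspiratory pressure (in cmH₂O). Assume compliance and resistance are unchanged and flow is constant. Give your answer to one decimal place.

Flow: 46 L/min ÷ 60 = 0.7667 L/s.
New flow: 77 L/min ÷ 60 = 1.2833 L/s.
PIP = Vt/C + R·V̇ + PEEP (constant-flow equation of motion).
Only the resistive term changes: ΔPIP = R × ΔV̇ = 7.4 × (1.2833 − 0.7667) = 7.4 × 0.5166 = 3.823 cmH2O.
Original PIP = 395/21.7 + 7.4×0.7667 + 15 = 38.876 cmH2O; new PIP = 38.876 + (3.823) = 42.699 cmH2O.

42.7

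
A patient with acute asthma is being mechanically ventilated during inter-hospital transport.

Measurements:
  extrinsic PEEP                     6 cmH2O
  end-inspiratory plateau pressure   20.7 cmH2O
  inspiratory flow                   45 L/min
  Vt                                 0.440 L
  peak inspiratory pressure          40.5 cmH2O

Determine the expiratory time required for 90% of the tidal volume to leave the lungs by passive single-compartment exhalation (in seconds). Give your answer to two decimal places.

1.82

Flow: 45 L/min ÷ 60 = 0.75 L/s.
R = (PIP − Pplat)/V̇ = (40.5 − 20.7) / 0.75 = 19.8/0.75 = 26.4 cmH2O·s/L.
C = Vt/(Pplat − PEEP) = 440.0 / (20.7 − 6) = 440.0/14.7 = 29.932 mL/cmH2O.
τ = R × C = 26.4 × 0.02993 L/cmH2O = 0.7902 s.
t = −τ·ln(1 − 0.90) = −0.7902·ln(0.1) = 1.82 s.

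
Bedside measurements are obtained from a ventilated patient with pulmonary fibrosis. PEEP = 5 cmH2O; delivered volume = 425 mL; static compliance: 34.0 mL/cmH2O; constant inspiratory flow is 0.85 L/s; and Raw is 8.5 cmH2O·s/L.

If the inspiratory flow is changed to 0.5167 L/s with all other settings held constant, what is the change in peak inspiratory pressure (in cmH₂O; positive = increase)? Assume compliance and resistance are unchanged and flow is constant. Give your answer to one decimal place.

-2.8

PIP = Vt/C + R·V̇ + PEEP (constant-flow equation of motion).
Only the resistive term changes: ΔPIP = R × ΔV̇ = 8.5 × (0.5167 − 0.85) = 8.5 × -0.3333 = -2.833 cmH2O.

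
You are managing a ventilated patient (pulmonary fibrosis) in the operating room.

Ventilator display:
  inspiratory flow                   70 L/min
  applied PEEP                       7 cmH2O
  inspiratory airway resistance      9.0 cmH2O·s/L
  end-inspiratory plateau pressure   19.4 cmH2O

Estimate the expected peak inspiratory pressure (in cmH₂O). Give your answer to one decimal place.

29.9

Flow: 70 L/min ÷ 60 = 1.1667 L/s.
PIP = Pplat + Raw × flow = 19.4 + 9.0 × 1.1667 = 19.4 + 10.5 = 29.9 cmH2O.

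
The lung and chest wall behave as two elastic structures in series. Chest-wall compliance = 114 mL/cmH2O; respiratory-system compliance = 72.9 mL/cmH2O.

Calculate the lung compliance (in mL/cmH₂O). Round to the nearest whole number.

202

1/CL = 1/Crs − 1/Ccw.
1/CL = 1/72.9 − 1/114 = 0.004945.
CL = 202.22 mL/cmH2O.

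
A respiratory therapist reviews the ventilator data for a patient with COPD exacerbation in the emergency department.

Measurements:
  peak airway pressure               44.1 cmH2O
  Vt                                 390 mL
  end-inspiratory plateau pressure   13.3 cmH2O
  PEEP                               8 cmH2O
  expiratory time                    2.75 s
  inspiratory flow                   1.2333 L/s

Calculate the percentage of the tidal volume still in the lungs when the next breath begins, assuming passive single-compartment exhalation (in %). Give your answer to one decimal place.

R = (PIP − Pplat)/V̇ = (44.1 − 13.3) / 1.2333 = 30.8/1.2333 = 24.974 cmH2O·s/L.
C = Vt/(Pplat − PEEP) = 390.0 / (13.3 − 8) = 390.0/5.3 = 73.585 mL/cmH2O.
τ = R × C = 24.974 × 0.07359 L/cmH2O = 1.838 s.
Fraction remaining at end-expiration = e^(−Te/τ) = e^(−2.75/1.838) = 0.224 → 22.4%.

22.4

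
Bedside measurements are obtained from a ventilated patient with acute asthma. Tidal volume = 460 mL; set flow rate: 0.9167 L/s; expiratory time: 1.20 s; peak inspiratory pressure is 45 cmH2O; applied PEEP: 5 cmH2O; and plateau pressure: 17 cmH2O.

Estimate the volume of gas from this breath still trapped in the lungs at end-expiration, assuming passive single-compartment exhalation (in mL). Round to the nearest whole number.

165

R = (PIP − Pplat)/V̇ = (45 − 17) / 0.9167 = 28.0/0.9167 = 30.544 cmH2O·s/L.
C = Vt/(Pplat − PEEP) = 460.0 / (17 − 5) = 460.0/12.0 = 38.333 mL/cmH2O.
τ = R × C = 30.544 × 0.03833 L/cmH2O = 1.171 s.
Fraction remaining = e^(−Te/τ) = e^(−1.20/1.171) = 0.3589.
Trapped volume = 460.0 × 0.3589 = 165.09 mL.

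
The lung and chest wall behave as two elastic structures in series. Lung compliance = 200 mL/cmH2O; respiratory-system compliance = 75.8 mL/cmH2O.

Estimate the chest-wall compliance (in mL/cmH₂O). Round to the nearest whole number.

122

1/Ccw = 1/Crs − 1/CL.
1/Ccw = 1/75.8 − 1/200 = 0.008193.
Ccw = 122.06 mL/cmH2O.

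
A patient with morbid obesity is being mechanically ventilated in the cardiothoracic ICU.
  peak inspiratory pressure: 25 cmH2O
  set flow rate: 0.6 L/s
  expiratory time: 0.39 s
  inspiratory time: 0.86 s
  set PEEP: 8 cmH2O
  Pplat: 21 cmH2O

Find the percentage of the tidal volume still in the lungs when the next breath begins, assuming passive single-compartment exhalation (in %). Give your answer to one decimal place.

22.9

Vt = flow × Ti = 0.6 L/s × 0.86 s × 1000 mL/L = 516.0 mL.
R = (PIP − Pplat)/V̇ = (25 − 21) / 0.6 = 4.0/0.6 = 6.667 cmH2O·s/L.
C = Vt/(Pplat − PEEP) = 516.0 / (21 − 8) = 516.0/13.0 = 39.692 mL/cmH2O.
τ = R × C = 6.667 × 0.03969 L/cmH2O = 0.2646 s.
Fraction remaining at end-expiration = e^(−Te/τ) = e^(−0.39/0.2646) = 0.229 → 22.9%.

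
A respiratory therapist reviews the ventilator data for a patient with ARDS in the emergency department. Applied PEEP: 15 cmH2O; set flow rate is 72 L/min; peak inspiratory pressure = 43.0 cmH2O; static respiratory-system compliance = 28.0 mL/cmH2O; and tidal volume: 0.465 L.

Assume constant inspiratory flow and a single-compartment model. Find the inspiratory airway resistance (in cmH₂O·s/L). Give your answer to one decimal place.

9.5

Flow: 72 L/min ÷ 60 = 1.2 L/s.
Equation of motion (constant flow): PIP = Vt/C + R·V̇ + PEEP.
R·V̇ = PIP − Vt/C − PEEP = 43.0 − 465/28.0 − 15 = 43.0 − 16.607 − 15 = 11.393 cmH2O.
R = 11.393 / 1.2 = 9.494 cmH2O·s/L.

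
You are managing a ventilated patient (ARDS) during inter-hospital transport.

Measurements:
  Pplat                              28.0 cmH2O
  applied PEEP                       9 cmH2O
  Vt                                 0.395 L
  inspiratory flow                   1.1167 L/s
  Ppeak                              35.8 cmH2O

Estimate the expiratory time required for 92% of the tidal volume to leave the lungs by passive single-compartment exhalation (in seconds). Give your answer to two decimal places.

0.37

R = (PIP − Pplat)/V̇ = (35.8 − 28.0) / 1.1167 = 7.8/1.1167 = 6.985 cmH2O·s/L.
C = Vt/(Pplat − PEEP) = 395.0 / (28.0 − 9) = 395.0/19.0 = 20.789 mL/cmH2O.
τ = R × C = 6.985 × 0.02079 L/cmH2O = 0.1452 s.
t = −τ·ln(1 − 0.92) = −0.1452·ln(0.08) = 0.3667 s.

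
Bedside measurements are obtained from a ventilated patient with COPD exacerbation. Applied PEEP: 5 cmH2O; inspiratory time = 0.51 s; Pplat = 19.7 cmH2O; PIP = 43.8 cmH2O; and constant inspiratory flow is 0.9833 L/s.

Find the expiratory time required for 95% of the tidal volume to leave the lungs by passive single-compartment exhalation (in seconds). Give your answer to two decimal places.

Vt = flow × Ti = 0.9833 L/s × 0.51 s × 1000 mL/L = 501.48 mL.
R = (PIP − Pplat)/V̇ = (43.8 − 19.7) / 0.9833 = 24.1/0.9833 = 24.509 cmH2O·s/L.
C = Vt/(Pplat − PEEP) = 501.48 / (19.7 − 5) = 501.48/14.7 = 34.114 mL/cmH2O.
τ = R × C = 24.509 × 0.03411 L/cmH2O = 0.836 s.
t = −τ·ln(1 − 0.95) = −0.836·ln(0.05) = 2.504 s.

2.50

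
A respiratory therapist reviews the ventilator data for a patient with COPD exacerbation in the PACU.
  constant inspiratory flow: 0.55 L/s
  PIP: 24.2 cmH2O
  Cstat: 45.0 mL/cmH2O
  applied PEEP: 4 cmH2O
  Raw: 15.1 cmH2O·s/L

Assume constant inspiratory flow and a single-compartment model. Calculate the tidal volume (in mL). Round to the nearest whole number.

Equation of motion (constant flow): PIP = Vt/C + R·V̇ + PEEP.
Vt/C = PIP − R·V̇ − PEEP = 24.2 − 8.305 − 4 = 11.895 cmH2O.
Vt = C × 11.895 = 45.0 × 11.895 = 535.28 mL.

535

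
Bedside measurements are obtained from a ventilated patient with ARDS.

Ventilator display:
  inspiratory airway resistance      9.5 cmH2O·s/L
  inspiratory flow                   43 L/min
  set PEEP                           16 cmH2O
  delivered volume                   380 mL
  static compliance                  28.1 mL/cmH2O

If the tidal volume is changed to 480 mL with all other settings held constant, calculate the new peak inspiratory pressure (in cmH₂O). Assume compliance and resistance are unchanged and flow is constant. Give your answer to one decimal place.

Flow: 43 L/min ÷ 60 = 0.7167 L/s.
PIP = Vt/C + R·V̇ + PEEP (constant-flow equation of motion).
Only the elastic term changes: ΔPIP = ΔVt / C = (480 − 380) / 28.1 = 3.559 cmH2O.
Original PIP = 380/28.1 + 9.5×0.7167 + 16 = 36.332 cmH2O; new PIP = 36.332 + (3.559) = 39.891 cmH2O.

39.9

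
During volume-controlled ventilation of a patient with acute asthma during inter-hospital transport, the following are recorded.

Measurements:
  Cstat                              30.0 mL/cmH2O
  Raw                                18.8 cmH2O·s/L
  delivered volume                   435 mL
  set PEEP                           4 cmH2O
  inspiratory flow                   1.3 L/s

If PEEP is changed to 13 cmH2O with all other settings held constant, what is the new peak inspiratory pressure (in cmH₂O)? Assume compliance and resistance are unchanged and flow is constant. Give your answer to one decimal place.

51.9

PIP = Vt/C + R·V̇ + PEEP (constant-flow equation of motion).
Only the baseline term changes: ΔPIP = ΔPEEP = 13 − 4 = 9.0 cmH2O.
Original PIP = 435/30.0 + 18.8×1.3 + 4 = 42.94 cmH2O; new PIP = 42.94 + (9.0) = 51.94 cmH2O.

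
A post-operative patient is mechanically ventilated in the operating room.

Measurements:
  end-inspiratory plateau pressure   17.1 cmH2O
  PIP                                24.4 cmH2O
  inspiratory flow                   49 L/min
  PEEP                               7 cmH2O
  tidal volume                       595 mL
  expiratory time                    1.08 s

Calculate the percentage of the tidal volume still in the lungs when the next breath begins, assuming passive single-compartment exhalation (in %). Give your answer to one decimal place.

12.9

Flow: 49 L/min ÷ 60 = 0.8167 L/s.
R = (PIP − Pplat)/V̇ = (24.4 − 17.1) / 0.8167 = 7.3/0.8167 = 8.938 cmH2O·s/L.
C = Vt/(Pplat − PEEP) = 595.0 / (17.1 − 7) = 595.0/10.1 = 58.911 mL/cmH2O.
τ = R × C = 8.938 × 0.05891 L/cmH2O = 0.5265 s.
Fraction remaining at end-expiration = e^(−Te/τ) = e^(−1.08/0.5265) = 0.1286 → 12.86%.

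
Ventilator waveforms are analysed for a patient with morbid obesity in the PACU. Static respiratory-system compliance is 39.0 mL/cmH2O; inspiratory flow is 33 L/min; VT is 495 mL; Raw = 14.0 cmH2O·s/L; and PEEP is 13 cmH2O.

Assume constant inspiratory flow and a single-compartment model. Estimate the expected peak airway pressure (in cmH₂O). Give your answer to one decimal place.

Flow: 33 L/min ÷ 60 = 0.55 L/s.
Equation of motion (constant flow): PIP = Vt/C + R·V̇ + PEEP.
PIP = 495/39.0 + 14.0×0.55 + 13 = 12.692 + 7.7 + 13 = 33.392 cmH2O.

33.4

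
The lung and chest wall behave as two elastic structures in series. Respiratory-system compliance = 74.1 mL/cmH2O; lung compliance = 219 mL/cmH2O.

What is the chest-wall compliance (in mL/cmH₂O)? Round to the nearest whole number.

112

1/Ccw = 1/Crs − 1/CL.
1/Ccw = 1/74.1 − 1/219 = 0.008929.
Ccw = 111.99 mL/cmH2O.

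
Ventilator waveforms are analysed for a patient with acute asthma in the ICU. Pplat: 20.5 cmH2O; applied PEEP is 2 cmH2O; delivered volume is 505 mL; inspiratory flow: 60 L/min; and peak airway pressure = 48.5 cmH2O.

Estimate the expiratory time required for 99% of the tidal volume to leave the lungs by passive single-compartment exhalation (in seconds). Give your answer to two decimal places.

3.52

Flow: 60 L/min ÷ 60 = 1 L/s.
R = (PIP − Pplat)/V̇ = (48.5 − 20.5) / 1 = 28.0/1 = 28.0 cmH2O·s/L.
C = Vt/(Pplat − PEEP) = 505.0 / (20.5 − 2) = 505.0/18.5 = 27.297 mL/cmH2O.
τ = R × C = 28.0 × 0.0273 L/cmH2O = 0.7644 s.
t = −τ·ln(1 − 0.99) = −0.7644·ln(0.01) = 3.52 s.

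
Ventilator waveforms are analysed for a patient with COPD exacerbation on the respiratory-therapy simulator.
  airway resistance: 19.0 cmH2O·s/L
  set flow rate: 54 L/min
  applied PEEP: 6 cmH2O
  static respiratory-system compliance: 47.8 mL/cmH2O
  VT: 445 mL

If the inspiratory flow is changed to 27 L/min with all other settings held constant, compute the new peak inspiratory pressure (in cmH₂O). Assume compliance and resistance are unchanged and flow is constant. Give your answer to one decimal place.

23.9

Flow: 54 L/min ÷ 60 = 0.9 L/s.
New flow: 27 L/min ÷ 60 = 0.45 L/s.
PIP = Vt/C + R·V̇ + PEEP (constant-flow equation of motion).
Only the resistive term changes: ΔPIP = R × ΔV̇ = 19.0 × (0.45 − 0.9) = 19.0 × -0.45 = -8.55 cmH2O.
Original PIP = 445/47.8 + 19.0×0.9 + 6 = 32.41 cmH2O; new PIP = 32.41 + (-8.55) = 23.86 cmH2O.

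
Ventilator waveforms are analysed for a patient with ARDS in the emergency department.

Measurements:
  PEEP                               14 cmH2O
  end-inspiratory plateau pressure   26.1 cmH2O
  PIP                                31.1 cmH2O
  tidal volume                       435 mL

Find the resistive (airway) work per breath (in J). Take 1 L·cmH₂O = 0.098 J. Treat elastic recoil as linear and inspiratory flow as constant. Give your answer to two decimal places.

0.21

With constant inspiratory flow the resistive pressure is constant at PIP − Pplat = 31.1 − 26.1 = 5.0 cmH2O, so resistive work = 5.0 × 0.435 = 2.175 L·cmH2O.
× 0.098 J/(L·cmH2O) → 0.2132 J.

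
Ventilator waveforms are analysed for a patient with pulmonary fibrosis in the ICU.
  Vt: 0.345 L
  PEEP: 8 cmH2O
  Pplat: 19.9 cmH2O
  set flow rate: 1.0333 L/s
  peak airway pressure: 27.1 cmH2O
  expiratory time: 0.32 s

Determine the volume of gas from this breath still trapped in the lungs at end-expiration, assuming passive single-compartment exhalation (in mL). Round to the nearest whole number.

R = (PIP − Pplat)/V̇ = (27.1 − 19.9) / 1.0333 = 7.2/1.0333 = 6.968 cmH2O·s/L.
C = Vt/(Pplat − PEEP) = 345.0 / (19.9 − 8) = 345.0/11.9 = 28.992 mL/cmH2O.
τ = R × C = 6.968 × 0.02899 L/cmH2O = 0.202 s.
Fraction remaining = e^(−Te/τ) = e^(−0.32/0.202) = 0.2051.
Trapped volume = 345.0 × 0.2051 = 70.76 mL.

71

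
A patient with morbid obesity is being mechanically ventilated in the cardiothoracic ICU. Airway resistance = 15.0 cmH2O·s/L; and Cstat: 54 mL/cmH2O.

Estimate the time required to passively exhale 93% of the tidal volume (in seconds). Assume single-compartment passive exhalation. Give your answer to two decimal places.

2.15

τ = R × C = 15.0 × 54 mL/cmH2O = 15.0 × 0.054 L/cmH2O = 0.81 s.
Exhaled fraction f = 1 − e^(−t/τ) → t = −τ·ln(1 − f) = −0.81·ln(0.07) = 2.154 s.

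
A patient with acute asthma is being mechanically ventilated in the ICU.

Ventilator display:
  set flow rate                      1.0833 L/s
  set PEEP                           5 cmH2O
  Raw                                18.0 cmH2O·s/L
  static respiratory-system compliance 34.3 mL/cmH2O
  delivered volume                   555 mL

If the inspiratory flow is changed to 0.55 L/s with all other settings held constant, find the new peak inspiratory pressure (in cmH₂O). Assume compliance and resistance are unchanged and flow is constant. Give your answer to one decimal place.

PIP = Vt/C + R·V̇ + PEEP (constant-flow equation of motion).
Only the resistive term changes: ΔPIP = R × ΔV̇ = 18.0 × (0.55 − 1.0833) = 18.0 × -0.5333 = -9.599 cmH2O.
Original PIP = 555/34.3 + 18.0×1.0833 + 5 = 40.68 cmH2O; new PIP = 40.68 + (-9.599) = 31.081 cmH2O.

31.1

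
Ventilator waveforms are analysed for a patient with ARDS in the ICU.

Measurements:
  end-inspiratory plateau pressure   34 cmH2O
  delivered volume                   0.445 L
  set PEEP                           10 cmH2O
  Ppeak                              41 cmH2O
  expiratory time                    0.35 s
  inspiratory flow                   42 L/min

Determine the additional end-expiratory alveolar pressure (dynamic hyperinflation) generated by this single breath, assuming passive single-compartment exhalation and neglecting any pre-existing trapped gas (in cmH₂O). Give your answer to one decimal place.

3.6

Flow: 42 L/min ÷ 60 = 0.7 L/s.
R = (PIP − Pplat)/V̇ = (41 − 34) / 0.7 = 7.0/0.7 = 10.0 cmH2O·s/L.
C = Vt/(Pplat − PEEP) = 445.0 / (34 − 10) = 445.0/24.0 = 18.542 mL/cmH2O.
τ = R × C = 10.0 × 0.01854 L/cmH2O = 0.1854 s.
Fraction remaining = e^(−Te/τ) = e^(−0.35/0.1854) = 0.1514; trapped volume = 445.0 × 0.1514 = 67.373 mL.
Additional alveolar pressure from trapping ≈ V_trapped / C = 67.373 / 18.542 = 3.634 cmH2O.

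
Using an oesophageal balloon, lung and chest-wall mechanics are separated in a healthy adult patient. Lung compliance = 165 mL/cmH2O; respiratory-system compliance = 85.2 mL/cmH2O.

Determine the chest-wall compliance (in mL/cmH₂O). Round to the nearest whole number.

1/Ccw = 1/Crs − 1/CL.
1/Ccw = 1/85.2 − 1/165 = 0.005676.
Ccw = 176.18 mL/cmH2O.

176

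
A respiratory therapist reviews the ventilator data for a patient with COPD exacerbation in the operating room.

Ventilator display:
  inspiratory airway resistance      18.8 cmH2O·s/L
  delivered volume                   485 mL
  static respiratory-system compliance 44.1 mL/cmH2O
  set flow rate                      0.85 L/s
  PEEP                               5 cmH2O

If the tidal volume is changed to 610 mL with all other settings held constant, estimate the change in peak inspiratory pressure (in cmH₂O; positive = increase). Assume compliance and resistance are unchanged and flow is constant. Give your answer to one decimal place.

PIP = Vt/C + R·V̇ + PEEP (constant-flow equation of motion).
Only the elastic term changes: ΔPIP = ΔVt / C = (610 − 485) / 44.1 = 2.834 cmH2O.

2.8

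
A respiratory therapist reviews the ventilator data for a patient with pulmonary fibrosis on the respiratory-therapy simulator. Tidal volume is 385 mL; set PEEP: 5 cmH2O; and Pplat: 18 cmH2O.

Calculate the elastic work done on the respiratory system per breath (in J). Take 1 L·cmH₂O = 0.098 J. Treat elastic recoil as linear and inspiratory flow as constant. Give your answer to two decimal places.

0.25

Elastic work ≈ ½ × (Pplat − PEEP) × Vt = 0.5 × (18 − 5) × 0.385 L = 0.5 × 13.0 × 0.385 = 2.503 L·cmH2O.
× 0.098 J/(L·cmH2O) → 0.2453 J.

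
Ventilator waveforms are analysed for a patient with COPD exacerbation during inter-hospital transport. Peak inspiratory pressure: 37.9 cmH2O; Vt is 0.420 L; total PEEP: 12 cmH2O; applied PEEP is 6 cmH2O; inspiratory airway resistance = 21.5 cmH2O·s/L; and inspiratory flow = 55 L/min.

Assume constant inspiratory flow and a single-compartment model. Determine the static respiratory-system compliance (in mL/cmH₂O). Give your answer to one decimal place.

67.8

Flow: 55 L/min ÷ 60 = 0.9167 L/s.
Total PEEP = 12 cmH2O (set 6 + intrinsic 6); this is the baseline alveolar pressure.
Equation of motion (constant flow): PIP = Vt/C + R·V̇ + PEEP.
Vt/C = PIP − R·V̇ − PEEP = 37.9 − 21.5×0.9167 − 12 = 37.9 − 19.709 − 12 = 6.191 cmH2O.
C = Vt / 6.191 = 420 / 6.191 = 67.84 mL/cmH2O.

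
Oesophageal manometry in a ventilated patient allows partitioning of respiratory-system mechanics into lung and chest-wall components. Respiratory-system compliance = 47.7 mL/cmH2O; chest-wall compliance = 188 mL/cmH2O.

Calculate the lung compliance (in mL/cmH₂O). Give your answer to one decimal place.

63.9

1/CL = 1/Crs − 1/Ccw.
1/CL = 1/47.7 − 1/188 = 0.01565.
CL = 63.898 mL/cmH2O.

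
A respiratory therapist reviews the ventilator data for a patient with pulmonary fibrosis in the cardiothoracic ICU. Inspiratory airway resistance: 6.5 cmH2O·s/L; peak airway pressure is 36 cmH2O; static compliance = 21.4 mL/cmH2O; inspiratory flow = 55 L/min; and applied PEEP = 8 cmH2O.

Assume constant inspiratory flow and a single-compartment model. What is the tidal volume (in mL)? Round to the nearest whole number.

Flow: 55 L/min ÷ 60 = 0.9167 L/s.
Equation of motion (constant flow): PIP = Vt/C + R·V̇ + PEEP.
Vt/C = PIP − R·V̇ − PEEP = 36 − 5.959 − 8 = 22.041 cmH2O.
Vt = C × 22.041 = 21.4 × 22.041 = 471.68 mL.

472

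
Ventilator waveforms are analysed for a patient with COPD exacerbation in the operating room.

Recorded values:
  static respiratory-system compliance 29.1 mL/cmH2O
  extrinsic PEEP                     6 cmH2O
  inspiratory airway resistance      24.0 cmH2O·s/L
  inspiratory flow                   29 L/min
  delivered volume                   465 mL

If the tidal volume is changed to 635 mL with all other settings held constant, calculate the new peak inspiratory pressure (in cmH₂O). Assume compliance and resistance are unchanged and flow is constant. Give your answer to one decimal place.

39.4

Flow: 29 L/min ÷ 60 = 0.4833 L/s.
PIP = Vt/C + R·V̇ + PEEP (constant-flow equation of motion).
Only the elastic term changes: ΔPIP = ΔVt / C = (635 − 465) / 29.1 = 5.842 cmH2O.
Original PIP = 465/29.1 + 24.0×0.4833 + 6 = 33.579 cmH2O; new PIP = 33.579 + (5.842) = 39.421 cmH2O.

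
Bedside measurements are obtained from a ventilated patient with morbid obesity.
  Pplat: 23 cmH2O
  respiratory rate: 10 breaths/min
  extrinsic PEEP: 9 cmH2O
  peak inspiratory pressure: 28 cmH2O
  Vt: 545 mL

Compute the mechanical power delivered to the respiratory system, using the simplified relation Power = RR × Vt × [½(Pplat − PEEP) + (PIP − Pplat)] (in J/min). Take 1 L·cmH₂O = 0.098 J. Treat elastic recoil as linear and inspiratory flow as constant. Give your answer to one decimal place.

6.4

Per-breath work = Vt × [½(Pplat−PEEP) + (PIP−Pplat)] = 0.545 × [0.5×14.0 + 5.0] = 0.545 × 12.0 = 6.54 L·cmH2O.
Power = 10 × 6.54 = 65.4 L·cmH2O/min.
× 0.098 J/(L·cmH2O) → 6.409 J/min.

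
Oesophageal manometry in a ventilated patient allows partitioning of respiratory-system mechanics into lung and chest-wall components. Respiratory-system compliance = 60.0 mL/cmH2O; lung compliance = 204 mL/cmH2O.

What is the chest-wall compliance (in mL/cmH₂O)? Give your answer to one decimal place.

85.0

1/Ccw = 1/Crs − 1/CL.
1/Ccw = 1/60.0 − 1/204 = 0.01176.
Ccw = 85.034 mL/cmH2O.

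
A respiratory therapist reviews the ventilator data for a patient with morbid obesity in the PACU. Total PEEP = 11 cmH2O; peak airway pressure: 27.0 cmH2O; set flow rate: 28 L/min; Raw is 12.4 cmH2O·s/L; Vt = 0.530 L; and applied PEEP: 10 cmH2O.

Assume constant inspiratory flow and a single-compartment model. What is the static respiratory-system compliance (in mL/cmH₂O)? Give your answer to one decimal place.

51.9

Flow: 28 L/min ÷ 60 = 0.4667 L/s.
Total PEEP = 11 cmH2O (set 10 + intrinsic 1); this is the baseline alveolar pressure.
Equation of motion (constant flow): PIP = Vt/C + R·V̇ + PEEP.
Vt/C = PIP − R·V̇ − PEEP = 27.0 − 12.4×0.4667 − 11 = 27.0 − 5.787 − 11 = 10.213 cmH2O.
C = Vt / 10.213 = 530 / 10.213 = 51.895 mL/cmH2O.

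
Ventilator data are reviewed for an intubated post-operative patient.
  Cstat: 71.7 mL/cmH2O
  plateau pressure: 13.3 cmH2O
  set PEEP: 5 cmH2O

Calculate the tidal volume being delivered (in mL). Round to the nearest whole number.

595

Vt = Cstat × (Pplat − PEEP) = 71.7 × (13.3 − 5) = 71.7 × 8.3 = 595.11 mL.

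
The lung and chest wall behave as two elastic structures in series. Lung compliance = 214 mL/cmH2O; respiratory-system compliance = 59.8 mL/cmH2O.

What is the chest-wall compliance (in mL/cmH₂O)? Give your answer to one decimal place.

83.0

1/Ccw = 1/Crs − 1/CL.
1/Ccw = 1/59.8 − 1/214 = 0.01205.
Ccw = 82.988 mL/cmH2O.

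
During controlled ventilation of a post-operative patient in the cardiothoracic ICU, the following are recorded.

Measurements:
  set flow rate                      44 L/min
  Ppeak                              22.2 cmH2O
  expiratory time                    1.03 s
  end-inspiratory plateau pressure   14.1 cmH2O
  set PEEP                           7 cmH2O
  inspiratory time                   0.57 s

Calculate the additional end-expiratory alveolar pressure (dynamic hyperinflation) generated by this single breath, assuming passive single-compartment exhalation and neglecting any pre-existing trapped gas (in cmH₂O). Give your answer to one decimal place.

1.5

Flow: 44 L/min ÷ 60 = 0.7333 L/s.
Vt = flow × Ti = 0.7333 L/s × 0.57 s × 1000 mL/L = 417.98 mL.
R = (PIP − Pplat)/V̇ = (22.2 − 14.1) / 0.7333 = 8.1/0.7333 = 11.046 cmH2O·s/L.
C = Vt/(Pplat − PEEP) = 417.98 / (14.1 − 7) = 417.98/7.1 = 58.87 mL/cmH2O.
τ = R × C = 11.046 × 0.05887 L/cmH2O = 0.6503 s.
Fraction remaining = e^(−Te/τ) = e^(−1.03/0.6503) = 0.2052; trapped volume = 417.98 × 0.2052 = 85.769 mL.
Additional alveolar pressure from trapping ≈ V_trapped / C = 85.769 / 58.87 = 1.457 cmH2O.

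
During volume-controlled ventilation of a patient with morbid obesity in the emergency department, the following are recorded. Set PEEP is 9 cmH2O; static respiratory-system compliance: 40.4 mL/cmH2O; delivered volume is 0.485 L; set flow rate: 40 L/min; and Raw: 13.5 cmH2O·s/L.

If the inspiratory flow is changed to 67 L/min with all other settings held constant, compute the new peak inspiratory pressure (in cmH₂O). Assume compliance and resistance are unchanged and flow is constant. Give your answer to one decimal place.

36.1

Flow: 40 L/min ÷ 60 = 0.6667 L/s.
New flow: 67 L/min ÷ 60 = 1.1167 L/s.
PIP = Vt/C + R·V̇ + PEEP (constant-flow equation of motion).
Only the resistive term changes: ΔPIP = R × ΔV̇ = 13.5 × (1.1167 − 0.6667) = 13.5 × 0.45 = 6.075 cmH2O.
Original PIP = 485/40.4 + 13.5×0.6667 + 9 = 30.005 cmH2O; new PIP = 30.005 + (6.075) = 36.08 cmH2O.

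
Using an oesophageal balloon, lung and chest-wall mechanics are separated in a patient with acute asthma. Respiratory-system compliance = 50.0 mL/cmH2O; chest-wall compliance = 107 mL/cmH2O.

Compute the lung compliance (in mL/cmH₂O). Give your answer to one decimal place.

1/CL = 1/Crs − 1/Ccw.
1/CL = 1/50.0 − 1/107 = 0.01065.
CL = 93.897 mL/cmH2O.

93.9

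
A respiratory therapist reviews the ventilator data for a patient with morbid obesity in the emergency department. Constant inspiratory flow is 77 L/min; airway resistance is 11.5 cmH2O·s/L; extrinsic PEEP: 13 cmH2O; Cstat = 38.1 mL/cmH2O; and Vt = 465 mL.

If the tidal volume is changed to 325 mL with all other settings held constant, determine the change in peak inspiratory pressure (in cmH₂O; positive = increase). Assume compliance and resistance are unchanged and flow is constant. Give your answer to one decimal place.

-3.7

PIP = Vt/C + R·V̇ + PEEP (constant-flow equation of motion).
Only the elastic term changes: ΔPIP = ΔVt / C = (325 − 465) / 38.1 = -3.675 cmH2O.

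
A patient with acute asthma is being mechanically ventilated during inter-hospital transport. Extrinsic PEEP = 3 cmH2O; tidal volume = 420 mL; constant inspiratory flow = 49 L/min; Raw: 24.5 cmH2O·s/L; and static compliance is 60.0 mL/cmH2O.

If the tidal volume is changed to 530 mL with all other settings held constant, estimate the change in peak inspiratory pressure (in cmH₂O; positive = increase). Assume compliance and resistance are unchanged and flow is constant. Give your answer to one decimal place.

PIP = Vt/C + R·V̇ + PEEP (constant-flow equation of motion).
Only the elastic term changes: ΔPIP = ΔVt / C = (530 − 420) / 60.0 = 1.833 cmH2O.

1.8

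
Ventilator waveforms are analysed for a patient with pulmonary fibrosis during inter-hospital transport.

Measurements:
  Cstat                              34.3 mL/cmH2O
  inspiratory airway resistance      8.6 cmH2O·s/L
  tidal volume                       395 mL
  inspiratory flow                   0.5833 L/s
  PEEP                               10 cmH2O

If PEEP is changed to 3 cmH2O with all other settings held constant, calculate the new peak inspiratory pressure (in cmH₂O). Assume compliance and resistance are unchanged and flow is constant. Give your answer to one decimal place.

PIP = Vt/C + R·V̇ + PEEP (constant-flow equation of motion).
Only the baseline term changes: ΔPIP = ΔPEEP = 3 − 10 = -7.0 cmH2O.
Original PIP = 395/34.3 + 8.6×0.5833 + 10 = 26.532 cmH2O; new PIP = 26.532 + (-7.0) = 19.532 cmH2O.

19.5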